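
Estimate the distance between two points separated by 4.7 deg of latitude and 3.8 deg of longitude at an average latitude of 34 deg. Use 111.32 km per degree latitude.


dlat_km = 4.7 * 111.32 = 523.204
dlon_km = 3.8 * 111.32 * cos(34) ≈ 350.696
dist = sqrt(523.204^2 + 350.696^2) ≈ 629.9 km

629.9 km


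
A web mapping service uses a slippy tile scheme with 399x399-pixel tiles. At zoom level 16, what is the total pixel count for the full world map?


tiles per axis = 2^16 = 65536
total tiles = 65536^2 = 4294967296
pixels per axis = 65536 * 399 = 26148864
total pixels = 26148864^2 = 683763088490496

683763088490496 pixels


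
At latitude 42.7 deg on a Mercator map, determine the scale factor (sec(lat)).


SF = 1 / cos(42.7) = 1 / 0.734915 = 1.361

1.361


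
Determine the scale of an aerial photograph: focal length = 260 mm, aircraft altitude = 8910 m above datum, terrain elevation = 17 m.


scale = f / (H - h) = 260 mm / 8893 m = 260 / 8893000 = 1:34204

1:34204


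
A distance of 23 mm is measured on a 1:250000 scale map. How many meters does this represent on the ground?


ground = 23 mm * 250000 / 1000 = 5750.0 m

5750.0 m


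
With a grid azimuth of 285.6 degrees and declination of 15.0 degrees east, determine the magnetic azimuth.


magnetic azimuth = grid azimuth - declination (east +ve)
mag_az = 285.6 - 15.0 = 270.6 degrees

270.6 degrees


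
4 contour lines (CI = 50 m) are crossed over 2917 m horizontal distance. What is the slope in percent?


elevation change = 4 * 50 = 200 m
slope = 200 / 2917 * 100 = 6.9%

6.9%


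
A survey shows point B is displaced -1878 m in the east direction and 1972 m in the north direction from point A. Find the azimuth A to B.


az = atan2(-1878, 1972) = -43.6 deg
adjusted to 0-360: 316.4 degrees

316.4 degrees


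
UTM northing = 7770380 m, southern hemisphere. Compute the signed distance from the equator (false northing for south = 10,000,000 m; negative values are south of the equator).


For southern: actual = 7770380 - 10000000 = -2229620 m

-2229620 m


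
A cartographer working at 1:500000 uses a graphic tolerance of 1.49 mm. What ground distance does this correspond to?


ground = 1.49 mm * 500000 / 1000 = 745.0 m

745.0 m


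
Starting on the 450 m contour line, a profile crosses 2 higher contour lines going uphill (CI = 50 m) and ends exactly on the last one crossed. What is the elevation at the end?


elevation = 450 + 2 * 50 = 550 m

550 m


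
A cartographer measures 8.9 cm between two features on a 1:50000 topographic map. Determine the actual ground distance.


ground = 8.9 cm * 50000 / 100 = 4450.0 m = 4.45 km

4.45 km


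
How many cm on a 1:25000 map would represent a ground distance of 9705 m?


map_cm = 9705 * 100 / 25000 = 38.82 cm

38.82 cm


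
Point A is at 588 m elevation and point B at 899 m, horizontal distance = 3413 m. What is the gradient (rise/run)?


gradient = (899 - 588) / 3413 = 311 / 3413 = 0.0911

0.0911


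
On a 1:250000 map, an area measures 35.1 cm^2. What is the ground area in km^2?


ground_area = 35.1 * (250000/100)^2 = 219375000.0 m^2 = 219.375 km^2

219.375 km^2


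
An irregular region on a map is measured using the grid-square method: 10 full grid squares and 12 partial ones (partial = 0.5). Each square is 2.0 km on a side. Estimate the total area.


effective squares = 10 + 12 * 0.5 = 16.0
area = 16.0 * 4.0 = 64.0 km^2

64.0 km^2


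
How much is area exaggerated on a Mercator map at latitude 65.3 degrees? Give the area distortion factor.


area_distortion = 1/cos^2(65.3) = 5.727

5.727


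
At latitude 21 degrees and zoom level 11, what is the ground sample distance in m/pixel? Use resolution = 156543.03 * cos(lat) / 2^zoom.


res = 156543.03 * cos(21) / 2^11 = 156543.03 * 0.93358043 / 2048 = 71.36 m/pixel

71.36 m/pixel


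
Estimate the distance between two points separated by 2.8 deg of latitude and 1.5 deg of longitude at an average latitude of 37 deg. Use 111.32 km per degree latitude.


dlat_km = 2.8 * 111.32 = 311.696
dlon_km = 1.5 * 111.32 * cos(37) ≈ 133.356
dist = sqrt(311.696^2 + 133.356^2) ≈ 339.0 km

339.0 km


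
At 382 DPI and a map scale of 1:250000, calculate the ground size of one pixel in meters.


pixel_cm = 2.54 / 382 ≈ 0.006649 cm
ground = pixel_cm * 250000 / 100 = 2.54 * 250000 / (382 * 100) = 635000 / 38200 ≈ 16.62 m

16.62 m


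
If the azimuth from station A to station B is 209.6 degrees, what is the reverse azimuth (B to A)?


back azimuth = (209.6 + 180) mod 360 = 29.6 degrees

29.6 degrees


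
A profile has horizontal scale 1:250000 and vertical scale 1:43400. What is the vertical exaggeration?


VE = horizontal_scale / vertical_scale = 250000 / 43400 ≈ 5.8

5.8x


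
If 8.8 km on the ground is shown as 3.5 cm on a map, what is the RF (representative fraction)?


ground = 8.8 km = 880000 cm; RF denominator = ground / map = 880000 / 3.5 ≈ 251429; RF = 1:251429

1:251429


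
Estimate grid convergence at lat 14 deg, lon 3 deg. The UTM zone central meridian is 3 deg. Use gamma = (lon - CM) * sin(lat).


gamma = (3 - 3) * sin(14) = 0 * 0.241922 = 0.0 degrees

0.0 degrees


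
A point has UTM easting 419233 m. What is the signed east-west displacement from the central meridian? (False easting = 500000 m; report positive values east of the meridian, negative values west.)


displacement = 419233 - 500000 = -80767 m

-80767 m


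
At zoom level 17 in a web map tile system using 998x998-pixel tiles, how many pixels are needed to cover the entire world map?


tiles per axis = 2^17 = 131072
total tiles = 131072^2 = 17179869184
pixels per axis = 131072 * 998 = 130809856
total pixels = 130809856^2 = 17111218426740736

17111218426740736 pixels


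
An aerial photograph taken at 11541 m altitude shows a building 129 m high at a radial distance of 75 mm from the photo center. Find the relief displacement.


d = h * r / H = 129 * 75 / 11541 = 0.84 mm

0.84 mm


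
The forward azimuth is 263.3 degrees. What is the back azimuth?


back azimuth = (263.3 + 180) mod 360 = 83.3 degrees

83.3 degrees


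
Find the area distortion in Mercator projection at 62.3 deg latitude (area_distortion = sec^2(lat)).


area_distortion = 1/cos^2(62.3) = 4.628

4.628


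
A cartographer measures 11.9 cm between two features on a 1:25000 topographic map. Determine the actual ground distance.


ground = 11.9 cm * 25000 / 100 = 2975.0 m = 2.975 km

2.975 km


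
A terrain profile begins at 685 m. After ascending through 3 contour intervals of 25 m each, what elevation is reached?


elevation = 685 + 3 * 25 = 760 m

760 m


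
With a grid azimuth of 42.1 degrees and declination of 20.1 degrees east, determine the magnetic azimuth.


magnetic azimuth = grid azimuth - declination (east +ve)
mag_az = 42.1 - 20.1 = 22.0 degrees

22.0 degrees


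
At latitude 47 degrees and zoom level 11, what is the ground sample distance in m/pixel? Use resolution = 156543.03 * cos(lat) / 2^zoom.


res = 156543.03 * cos(47) / 2^11 = 156543.03 * 0.68199836 / 2048 = 52.13 m/pixel

52.13 m/pixel


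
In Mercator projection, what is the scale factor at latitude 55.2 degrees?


SF = 1 / cos(55.2) = 1 / 0.570714 = 1.752

1.752


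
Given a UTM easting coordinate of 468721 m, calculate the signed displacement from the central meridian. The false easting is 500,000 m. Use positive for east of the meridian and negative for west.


displacement = 468721 - 500000 = -31279 m

-31279 m


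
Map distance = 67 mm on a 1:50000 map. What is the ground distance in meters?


ground = 67 mm * 50000 / 1000 = 3350.0 m

3350.0 m


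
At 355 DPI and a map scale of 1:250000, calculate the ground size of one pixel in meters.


pixel_cm = 2.54 / 355 ≈ 0.007155 cm
ground = pixel_cm * 250000 / 100 = 2.54 * 250000 / (355 * 100) = 635000 / 35500 ≈ 17.89 m

17.89 m


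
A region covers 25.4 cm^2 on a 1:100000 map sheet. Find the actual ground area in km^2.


ground_area = 25.4 * (100000/100)^2 = 25400000.0 m^2 = 25.4 km^2

25.4 km^2


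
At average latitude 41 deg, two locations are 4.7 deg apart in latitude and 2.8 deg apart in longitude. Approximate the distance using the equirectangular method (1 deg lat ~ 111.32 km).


dlat_km = 4.7 * 111.32 = 523.204
dlon_km = 2.8 * 111.32 * cos(41) ≈ 235.24
dist = sqrt(523.204^2 + 235.24^2) ≈ 573.7 km

573.7 km


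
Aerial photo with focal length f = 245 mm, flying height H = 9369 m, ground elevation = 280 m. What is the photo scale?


scale = f / (H - h) = 245 mm / 9089 m = 245 / 9089000 = 1:37098

1:37098


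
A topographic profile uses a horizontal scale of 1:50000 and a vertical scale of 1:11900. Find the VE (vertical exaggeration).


VE = horizontal_scale / vertical_scale = 50000 / 11900 ≈ 4.2

4.2x


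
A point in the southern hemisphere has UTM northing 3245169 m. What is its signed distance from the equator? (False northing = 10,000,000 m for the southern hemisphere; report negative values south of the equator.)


For southern: actual = 3245169 - 10000000 = -6754831 m

-6754831 m


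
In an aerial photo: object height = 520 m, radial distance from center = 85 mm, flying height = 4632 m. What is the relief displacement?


d = h * r / H = 520 * 85 / 4632 = 9.54 mm

9.54 mm


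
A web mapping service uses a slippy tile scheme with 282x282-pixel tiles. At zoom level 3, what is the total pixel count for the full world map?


tiles per axis = 2^3 = 8
total tiles = 8^2 = 64
pixels per axis = 8 * 282 = 2256
total pixels = 2256^2 = 5089536

5089536 pixels


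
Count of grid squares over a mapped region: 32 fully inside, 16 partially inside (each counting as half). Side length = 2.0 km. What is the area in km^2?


effective squares = 32 + 16 * 0.5 = 40.0
area = 40.0 * 4.0 = 160.0 km^2

160.0 km^2


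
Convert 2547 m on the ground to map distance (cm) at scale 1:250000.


map_cm = 2547 * 100 / 250000 = 1.0188 cm ≈ 1.02 cm

1.02 cm


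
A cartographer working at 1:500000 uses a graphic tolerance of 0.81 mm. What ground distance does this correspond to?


ground = 0.81 mm * 500000 / 1000 = 405.0 m

405.0 m


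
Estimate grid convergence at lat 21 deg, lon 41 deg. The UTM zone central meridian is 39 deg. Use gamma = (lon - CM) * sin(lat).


gamma = (41 - 39) * sin(21) = 2 * 0.358368 = 0.717 degrees

0.717 degrees


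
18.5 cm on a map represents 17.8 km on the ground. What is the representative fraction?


ground = 17.8 km = 1780000 cm; RF denominator = ground / map = 1780000 / 18.5 ≈ 96216; RF = 1:96216

1:96216


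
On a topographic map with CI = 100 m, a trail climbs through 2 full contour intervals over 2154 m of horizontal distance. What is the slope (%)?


elevation change = 2 * 100 = 200 m
slope = 200 / 2154 * 100 = 9.3%

9.3%


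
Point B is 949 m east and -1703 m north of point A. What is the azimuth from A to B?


az = atan2(949, -1703) = 150.9 deg
adjusted to 0-360: 150.9 degrees

150.9 degrees


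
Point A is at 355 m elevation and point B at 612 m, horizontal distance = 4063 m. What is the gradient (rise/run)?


gradient = (612 - 355) / 4063 = 257 / 4063 = 0.0633

0.0633


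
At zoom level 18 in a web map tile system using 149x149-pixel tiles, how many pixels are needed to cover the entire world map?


tiles per axis = 2^18 = 262144
total tiles = 262144^2 = 68719476736
pixels per axis = 262144 * 149 = 39059456
total pixels = 39059456^2 = 1525641103015936

1525641103015936 pixels


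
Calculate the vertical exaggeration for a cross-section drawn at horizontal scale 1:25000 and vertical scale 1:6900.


VE = horizontal_scale / vertical_scale = 25000 / 6900 ≈ 3.6

3.6x


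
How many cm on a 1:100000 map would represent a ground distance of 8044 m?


map_cm = 8044 * 100 / 100000 = 8.044 cm ≈ 8.04 cm

8.04 cm


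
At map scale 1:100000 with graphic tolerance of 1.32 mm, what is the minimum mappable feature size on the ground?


ground = 1.32 mm * 100000 / 1000 = 132.0 m

132.0 m


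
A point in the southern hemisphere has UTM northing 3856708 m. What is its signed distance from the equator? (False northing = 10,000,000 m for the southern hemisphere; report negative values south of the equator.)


For southern: actual = 3856708 - 10000000 = -6143292 m

-6143292 m


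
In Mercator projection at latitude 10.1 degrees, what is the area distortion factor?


area_distortion = 1/cos^2(10.1) = 1.032

1.032


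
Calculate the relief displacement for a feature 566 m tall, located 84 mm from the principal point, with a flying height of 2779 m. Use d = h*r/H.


d = h * r / H = 566 * 84 / 2779 = 17.11 mm

17.11 mm


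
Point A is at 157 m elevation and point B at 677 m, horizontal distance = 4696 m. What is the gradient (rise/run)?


gradient = (677 - 157) / 4696 = 520 / 4696 = 0.1107

0.1107


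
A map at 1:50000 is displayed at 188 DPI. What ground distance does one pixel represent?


pixel_cm = 2.54 / 188 ≈ 0.013511 cm
ground = pixel_cm * 50000 / 100 = 2.54 * 50000 / (188 * 100) = 127000 / 18800 ≈ 6.76 m

6.76 m


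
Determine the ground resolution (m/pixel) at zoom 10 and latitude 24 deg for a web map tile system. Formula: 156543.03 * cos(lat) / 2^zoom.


res = 156543.03 * cos(24) / 2^10 = 156543.03 * 0.91354546 / 1024 = 139.66 m/pixel

139.66 m/pixel


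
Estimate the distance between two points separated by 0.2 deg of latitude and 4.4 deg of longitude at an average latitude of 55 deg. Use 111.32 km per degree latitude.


dlat_km = 0.2 * 111.32 = 22.264
dlon_km = 4.4 * 111.32 * cos(55) ≈ 280.942
dist = sqrt(22.264^2 + 280.942^2) ≈ 281.8 km

281.8 km


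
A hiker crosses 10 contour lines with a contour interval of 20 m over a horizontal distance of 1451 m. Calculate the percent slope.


elevation change = 10 * 20 = 200 m
slope = 200 / 1451 * 100 = 13.8%

13.8%


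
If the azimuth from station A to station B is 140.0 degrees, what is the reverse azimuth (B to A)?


back azimuth = (140.0 + 180) mod 360 = 320.0 degrees

320.0 degrees


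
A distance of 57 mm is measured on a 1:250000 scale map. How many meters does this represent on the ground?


ground = 57 mm * 250000 / 1000 = 14250.0 m

14250.0 m


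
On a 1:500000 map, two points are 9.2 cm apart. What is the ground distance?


ground = 9.2 cm * 500000 / 100 = 46000.0 m = 46.0 km

46.0 km


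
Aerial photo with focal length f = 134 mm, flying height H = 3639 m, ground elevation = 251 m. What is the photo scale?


scale = f / (H - h) = 134 mm / 3388 m = 134 / 3388000 = 1:25284

1:25284


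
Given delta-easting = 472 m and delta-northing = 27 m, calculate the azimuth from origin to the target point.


az = atan2(472, 27) = 86.7 deg
adjusted to 0-360: 86.7 degrees

86.7 degrees


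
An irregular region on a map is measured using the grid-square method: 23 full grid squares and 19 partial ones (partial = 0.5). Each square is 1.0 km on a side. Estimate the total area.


effective squares = 23 + 19 * 0.5 = 32.5
area = 32.5 * 1.0 = 32.5 km^2

32.5 km^2


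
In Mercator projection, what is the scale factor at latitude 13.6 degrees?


SF = 1 / cos(13.6) = 1 / 0.971961 = 1.029

1.029


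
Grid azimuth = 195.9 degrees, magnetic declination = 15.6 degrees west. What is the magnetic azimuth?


magnetic azimuth = grid azimuth - declination (east +ve)
mag_az = 195.9 - -15.6 = 211.5 degrees

211.5 degrees


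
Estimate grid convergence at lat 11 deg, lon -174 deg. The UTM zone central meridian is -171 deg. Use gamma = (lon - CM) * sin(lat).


gamma = (-174 - -171) * sin(11) = -3 * 0.190809 = -0.572 degrees

-0.572 degrees


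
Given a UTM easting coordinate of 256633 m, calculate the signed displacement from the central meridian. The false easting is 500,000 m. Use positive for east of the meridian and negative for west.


displacement = 256633 - 500000 = -243367 m

-243367 m


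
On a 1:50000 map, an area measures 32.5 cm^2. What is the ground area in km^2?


ground_area = 32.5 * (50000/100)^2 = 8125000.0 m^2 = 8.125 km^2

8.125 km^2


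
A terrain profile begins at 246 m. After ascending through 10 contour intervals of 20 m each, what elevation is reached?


elevation = 246 + 10 * 20 = 446 m

446 m


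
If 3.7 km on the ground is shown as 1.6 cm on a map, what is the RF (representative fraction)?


ground = 3.7 km = 370000 cm; RF denominator = ground / map = 370000 / 1.6 = 231250; RF = 1:231250

1:231250


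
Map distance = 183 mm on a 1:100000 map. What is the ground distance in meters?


ground = 183 mm * 100000 / 1000 = 18300.0 m

18300.0 m


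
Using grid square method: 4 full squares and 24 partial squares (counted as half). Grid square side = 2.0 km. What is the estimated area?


effective squares = 4 + 24 * 0.5 = 16.0
area = 16.0 * 4.0 = 64.0 km^2

64.0 km^2


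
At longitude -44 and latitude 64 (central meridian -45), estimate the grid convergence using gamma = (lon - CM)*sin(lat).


gamma = (-44 - -45) * sin(64) = 1 * 0.898794 = 0.899 degrees

0.899 degrees


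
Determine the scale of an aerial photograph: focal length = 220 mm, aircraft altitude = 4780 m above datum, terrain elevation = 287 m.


scale = f / (H - h) = 220 mm / 4493 m = 220 / 4493000 = 1:20423

1:20423


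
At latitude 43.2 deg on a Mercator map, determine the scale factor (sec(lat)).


SF = 1 / cos(43.2) = 1 / 0.728969 = 1.372

1.372


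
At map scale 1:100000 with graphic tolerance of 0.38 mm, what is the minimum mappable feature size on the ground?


ground = 0.38 mm * 100000 / 1000 = 38.0 m

38.0 m


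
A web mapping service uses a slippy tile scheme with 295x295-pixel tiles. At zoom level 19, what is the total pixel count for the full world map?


tiles per axis = 2^19 = 524288
total tiles = 524288^2 = 274877906944
pixels per axis = 524288 * 295 = 154664960
total pixels = 154664960^2 = 23921249851801600

23921249851801600 pixels


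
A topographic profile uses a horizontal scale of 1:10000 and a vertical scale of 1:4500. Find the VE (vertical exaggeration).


VE = horizontal_scale / vertical_scale = 10000 / 4500 ≈ 2.2

2.2x


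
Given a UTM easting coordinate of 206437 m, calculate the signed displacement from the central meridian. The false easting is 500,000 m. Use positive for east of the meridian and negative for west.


displacement = 206437 - 500000 = -293563 m

-293563 m


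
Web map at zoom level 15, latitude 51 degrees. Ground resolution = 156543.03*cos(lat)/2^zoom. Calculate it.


res = 156543.03 * cos(51) / 2^15 = 156543.03 * 0.62932039 / 32768 = 3.01 m/pixel

3.01 m/pixel


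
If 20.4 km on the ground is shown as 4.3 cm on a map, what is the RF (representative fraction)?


ground = 20.4 km = 2040000 cm; RF denominator = ground / map = 2040000 / 4.3 ≈ 474419; RF = 1:474419

1:474419


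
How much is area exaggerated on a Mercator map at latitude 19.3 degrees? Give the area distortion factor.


area_distortion = 1/cos^2(19.3) = 1.123

1.123


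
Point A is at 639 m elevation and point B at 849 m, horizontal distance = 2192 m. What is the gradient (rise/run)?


gradient = (849 - 639) / 2192 = 210 / 2192 = 0.0958

0.0958


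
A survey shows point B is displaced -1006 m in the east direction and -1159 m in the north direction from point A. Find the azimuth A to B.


az = atan2(-1006, -1159) = -139.0 deg
adjusted to 0-360: 221.0 degrees

221.0 degrees


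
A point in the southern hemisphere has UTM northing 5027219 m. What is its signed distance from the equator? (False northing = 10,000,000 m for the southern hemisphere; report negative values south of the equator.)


For southern: actual = 5027219 - 10000000 = -4972781 m

-4972781 m


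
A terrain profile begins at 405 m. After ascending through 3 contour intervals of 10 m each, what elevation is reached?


elevation = 405 + 3 * 10 = 435 m

435 m


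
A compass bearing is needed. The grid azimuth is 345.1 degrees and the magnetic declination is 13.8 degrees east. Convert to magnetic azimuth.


magnetic azimuth = grid azimuth - declination (east +ve)
mag_az = 345.1 - 13.8 = 331.3 degrees

331.3 degrees


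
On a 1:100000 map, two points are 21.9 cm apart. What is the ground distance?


ground = 21.9 cm * 100000 / 100 = 21900.0 m = 21.9 km

21.9 km


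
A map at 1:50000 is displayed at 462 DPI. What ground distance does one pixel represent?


pixel_cm = 2.54 / 462 ≈ 0.005498 cm
ground = pixel_cm * 50000 / 100 = 2.54 * 50000 / (462 * 100) = 127000 / 46200 ≈ 2.75 m

2.75 m


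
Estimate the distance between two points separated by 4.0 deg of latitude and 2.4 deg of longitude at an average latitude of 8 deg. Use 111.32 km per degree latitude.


dlat_km = 4.0 * 111.32 = 445.28
dlon_km = 2.4 * 111.32 * cos(8) ≈ 264.568
dist = sqrt(445.28^2 + 264.568^2) ≈ 517.9 km

517.9 km


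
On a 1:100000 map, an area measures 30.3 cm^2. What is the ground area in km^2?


ground_area = 30.3 * (100000/100)^2 = 30300000.0 m^2 = 30.3 km^2

30.3 km^2


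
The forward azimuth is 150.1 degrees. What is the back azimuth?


back azimuth = (150.1 + 180) mod 360 = 330.1 degrees

330.1 degrees


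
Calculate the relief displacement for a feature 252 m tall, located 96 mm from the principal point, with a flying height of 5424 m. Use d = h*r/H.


d = h * r / H = 252 * 96 / 5424 = 4.46 mm

4.46 mm


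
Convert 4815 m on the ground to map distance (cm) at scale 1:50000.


map_cm = 4815 * 100 / 50000 = 9.63 cm

9.63 cm


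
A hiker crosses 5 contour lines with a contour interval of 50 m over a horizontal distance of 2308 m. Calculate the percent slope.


elevation change = 5 * 50 = 250 m
slope = 250 / 2308 * 100 = 10.8%

10.8%


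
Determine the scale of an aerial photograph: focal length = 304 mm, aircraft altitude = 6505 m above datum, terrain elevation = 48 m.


scale = f / (H - h) = 304 mm / 6457 m = 304 / 6457000 = 1:21240

1:21240


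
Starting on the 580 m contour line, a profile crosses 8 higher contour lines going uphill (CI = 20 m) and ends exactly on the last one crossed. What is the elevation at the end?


elevation = 580 + 8 * 20 = 740 m

740 m


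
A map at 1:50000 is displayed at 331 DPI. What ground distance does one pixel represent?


pixel_cm = 2.54 / 331 ≈ 0.007674 cm
ground = pixel_cm * 50000 / 100 = 2.54 * 50000 / (331 * 100) = 127000 / 33100 ≈ 3.84 m

3.84 m


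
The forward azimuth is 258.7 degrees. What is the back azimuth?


back azimuth = (258.7 + 180) mod 360 = 78.7 degrees

78.7 degrees


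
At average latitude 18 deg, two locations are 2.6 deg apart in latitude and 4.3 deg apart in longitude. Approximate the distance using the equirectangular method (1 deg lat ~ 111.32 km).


dlat_km = 2.6 * 111.32 = 289.432
dlon_km = 4.3 * 111.32 * cos(18) ≈ 455.248
dist = sqrt(289.432^2 + 455.248^2) ≈ 539.5 km

539.5 km


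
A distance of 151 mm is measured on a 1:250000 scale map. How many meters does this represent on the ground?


ground = 151 mm * 250000 / 1000 = 37750.0 m

37750.0 m


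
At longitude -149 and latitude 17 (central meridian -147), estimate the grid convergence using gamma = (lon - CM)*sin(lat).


gamma = (-149 - -147) * sin(17) = -2 * 0.292372 = -0.585 degrees

-0.585 degrees


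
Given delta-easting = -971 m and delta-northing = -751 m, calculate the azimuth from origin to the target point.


az = atan2(-971, -751) = -127.7 deg
adjusted to 0-360: 232.3 degrees

232.3 degrees


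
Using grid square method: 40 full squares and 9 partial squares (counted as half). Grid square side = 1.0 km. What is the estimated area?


effective squares = 40 + 9 * 0.5 = 44.5
area = 44.5 * 1.0 = 44.5 km^2

44.5 km^2


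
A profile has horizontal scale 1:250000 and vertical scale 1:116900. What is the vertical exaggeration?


VE = horizontal_scale / vertical_scale = 250000 / 116900 ≈ 2.1

2.1x


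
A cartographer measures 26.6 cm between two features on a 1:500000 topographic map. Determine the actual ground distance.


ground = 26.6 cm * 500000 / 100 = 133000.0 m = 133.0 km

133.0 km


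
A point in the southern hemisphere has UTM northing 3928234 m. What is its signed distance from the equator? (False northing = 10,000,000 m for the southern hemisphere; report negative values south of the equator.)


For southern: actual = 3928234 - 10000000 = -6071766 m

-6071766 m


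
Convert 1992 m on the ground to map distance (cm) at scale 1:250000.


map_cm = 1992 * 100 / 250000 = 0.7968 cm ≈ 0.8 cm

0.8 cm


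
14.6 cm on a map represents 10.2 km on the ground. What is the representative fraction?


ground = 10.2 km = 1020000 cm; RF denominator = ground / map = 1020000 / 14.6 ≈ 69863; RF = 1:69863

1:69863


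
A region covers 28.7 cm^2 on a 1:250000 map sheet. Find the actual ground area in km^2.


ground_area = 28.7 * (250000/100)^2 = 179375000.0 m^2 = 179.375 km^2

179.375 km^2


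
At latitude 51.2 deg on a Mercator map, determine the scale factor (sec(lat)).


SF = 1 / cos(51.2) = 1 / 0.626604 = 1.596

1.596


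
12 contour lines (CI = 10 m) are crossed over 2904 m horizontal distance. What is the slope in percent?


elevation change = 12 * 10 = 120 m
slope = 120 / 2904 * 100 = 4.1%

4.1%


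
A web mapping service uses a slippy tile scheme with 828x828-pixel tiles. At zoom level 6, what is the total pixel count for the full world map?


tiles per axis = 2^6 = 64
total tiles = 64^2 = 4096
pixels per axis = 64 * 828 = 52992
total pixels = 52992^2 = 2808152064

2808152064 pixels


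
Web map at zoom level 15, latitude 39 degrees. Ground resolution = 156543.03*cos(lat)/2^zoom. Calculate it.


res = 156543.03 * cos(39) / 2^15 = 156543.03 * 0.77714596 / 32768 = 3.71 m/pixel

3.71 m/pixel


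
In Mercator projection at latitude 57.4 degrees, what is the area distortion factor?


area_distortion = 1/cos^2(57.4) = 3.445

3.445


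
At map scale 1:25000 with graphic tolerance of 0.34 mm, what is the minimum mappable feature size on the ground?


ground = 0.34 mm * 25000 / 1000 = 8.5 m

8.5 m


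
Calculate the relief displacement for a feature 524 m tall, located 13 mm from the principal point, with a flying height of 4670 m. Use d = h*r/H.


d = h * r / H = 524 * 13 / 4670 = 1.46 mm

1.46 mm


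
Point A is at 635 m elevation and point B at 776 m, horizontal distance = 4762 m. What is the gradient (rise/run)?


gradient = (776 - 635) / 4762 = 141 / 4762 = 0.0296

0.0296


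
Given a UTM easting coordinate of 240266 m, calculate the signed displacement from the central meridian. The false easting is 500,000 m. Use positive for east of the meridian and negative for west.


displacement = 240266 - 500000 = -259734 m

-259734 m


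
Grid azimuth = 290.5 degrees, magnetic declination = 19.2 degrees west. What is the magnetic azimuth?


magnetic azimuth = grid azimuth - declination (east +ve)
mag_az = 290.5 - -19.2 = 309.7 degrees

309.7 degrees


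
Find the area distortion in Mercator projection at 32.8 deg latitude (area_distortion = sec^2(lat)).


area_distortion = 1/cos^2(32.8) = 1.415

1.415


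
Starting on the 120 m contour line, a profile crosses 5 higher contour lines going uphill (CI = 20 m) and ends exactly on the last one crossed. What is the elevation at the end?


elevation = 120 + 5 * 20 = 220 m

220 m


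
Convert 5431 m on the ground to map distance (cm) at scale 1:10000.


map_cm = 5431 * 100 / 10000 = 54.31 cm

54.31 cm


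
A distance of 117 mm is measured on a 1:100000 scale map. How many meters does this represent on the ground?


ground = 117 mm * 100000 / 1000 = 11700.0 m

11700.0 m


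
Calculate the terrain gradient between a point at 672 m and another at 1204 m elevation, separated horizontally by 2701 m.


gradient = (1204 - 672) / 2701 = 532 / 2701 = 0.197

0.197


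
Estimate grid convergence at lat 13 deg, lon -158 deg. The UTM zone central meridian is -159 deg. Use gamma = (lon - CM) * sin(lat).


gamma = (-158 - -159) * sin(13) = 1 * 0.224951 = 0.225 degrees

0.225 degrees


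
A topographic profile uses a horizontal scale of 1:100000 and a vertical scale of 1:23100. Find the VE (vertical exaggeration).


VE = horizontal_scale / vertical_scale = 100000 / 23100 ≈ 4.3

4.3x


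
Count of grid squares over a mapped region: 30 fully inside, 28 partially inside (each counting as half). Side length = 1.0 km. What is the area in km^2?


effective squares = 30 + 28 * 0.5 = 44.0
area = 44.0 * 1.0 = 44.0 km^2

44.0 km^2


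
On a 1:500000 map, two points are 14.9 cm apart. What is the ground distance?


ground = 14.9 cm * 500000 / 100 = 74500.0 m = 74.5 km

74.5 km


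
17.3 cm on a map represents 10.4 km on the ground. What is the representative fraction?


ground = 10.4 km = 1040000 cm; RF denominator = ground / map = 1040000 / 17.3 ≈ 60116; RF = 1:60116

1:60116


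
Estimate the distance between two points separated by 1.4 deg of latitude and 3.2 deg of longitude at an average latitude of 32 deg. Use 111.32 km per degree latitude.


dlat_km = 1.4 * 111.32 = 155.848
dlon_km = 3.2 * 111.32 * cos(32) ≈ 302.095
dist = sqrt(155.848^2 + 302.095^2) ≈ 339.9 km

339.9 km


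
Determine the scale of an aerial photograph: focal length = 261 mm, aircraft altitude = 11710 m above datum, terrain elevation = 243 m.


scale = f / (H - h) = 261 mm / 11467 m = 261 / 11467000 = 1:43935

1:43935


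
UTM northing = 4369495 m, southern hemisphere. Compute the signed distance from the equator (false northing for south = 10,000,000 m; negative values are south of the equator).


For southern: actual = 4369495 - 10000000 = -5630505 m

-5630505 m


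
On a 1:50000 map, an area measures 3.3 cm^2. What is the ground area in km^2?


ground_area = 3.3 * (50000/100)^2 = 825000.0 m^2 = 0.825 km^2

0.825 km^2


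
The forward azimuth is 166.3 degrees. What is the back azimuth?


back azimuth = (166.3 + 180) mod 360 = 346.3 degrees

346.3 degrees


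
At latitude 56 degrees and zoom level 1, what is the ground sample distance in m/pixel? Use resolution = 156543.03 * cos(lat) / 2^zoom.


res = 156543.03 * cos(56) / 2^1 = 156543.03 * 0.5591929 / 2 = 43768.88 m/pixel

43768.88 m/pixel


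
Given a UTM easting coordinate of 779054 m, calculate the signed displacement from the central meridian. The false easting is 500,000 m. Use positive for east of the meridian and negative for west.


displacement = 779054 - 500000 = 279054 m

279054 m


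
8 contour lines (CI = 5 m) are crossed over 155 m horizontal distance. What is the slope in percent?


elevation change = 8 * 5 = 40 m
slope = 40 / 155 * 100 = 25.8%

25.8%


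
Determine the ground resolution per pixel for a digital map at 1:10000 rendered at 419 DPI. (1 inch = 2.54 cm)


pixel_cm = 2.54 / 419 ≈ 0.006062 cm
ground = pixel_cm * 10000 / 100 = 2.54 * 10000 / (419 * 100) = 25400 / 41900 ≈ 0.61 m

0.61 m


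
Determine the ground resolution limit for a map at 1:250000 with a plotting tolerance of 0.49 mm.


ground = 0.49 mm * 250000 / 1000 = 122.5 m

122.5 m


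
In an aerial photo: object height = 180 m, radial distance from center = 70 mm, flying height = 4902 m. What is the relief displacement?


d = h * r / H = 180 * 70 / 4902 = 2.57 mm

2.57 mm


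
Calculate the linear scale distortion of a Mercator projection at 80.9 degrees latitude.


SF = 1 / cos(80.9) = 1 / 0.158158 = 6.323

6.323


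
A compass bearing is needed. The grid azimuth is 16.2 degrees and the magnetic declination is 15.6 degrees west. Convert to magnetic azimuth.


magnetic azimuth = grid azimuth - declination (east +ve)
mag_az = 16.2 - -15.6 = 31.8 degrees

31.8 degrees


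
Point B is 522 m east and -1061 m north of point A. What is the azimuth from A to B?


az = atan2(522, -1061) = 153.8 deg
adjusted to 0-360: 153.8 degrees

153.8 degrees


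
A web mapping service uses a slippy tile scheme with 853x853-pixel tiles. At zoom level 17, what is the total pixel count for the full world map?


tiles per axis = 2^17 = 131072
total tiles = 131072^2 = 17179869184
pixels per axis = 131072 * 853 = 111804416
total pixels = 111804416^2 = 12500227437101056

12500227437101056 pixels


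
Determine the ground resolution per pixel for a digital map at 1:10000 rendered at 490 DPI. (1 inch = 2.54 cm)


pixel_cm = 2.54 / 490 ≈ 0.005184 cm
ground = pixel_cm * 10000 / 100 = 2.54 * 10000 / (490 * 100) = 25400 / 49000 ≈ 0.52 m

0.52 m


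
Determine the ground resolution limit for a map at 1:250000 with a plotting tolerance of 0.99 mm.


ground = 0.99 mm * 250000 / 1000 = 247.5 m

247.5 m


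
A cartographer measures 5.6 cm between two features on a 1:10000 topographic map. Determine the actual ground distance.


ground = 5.6 cm * 10000 / 100 = 560.0 m

560.0 m


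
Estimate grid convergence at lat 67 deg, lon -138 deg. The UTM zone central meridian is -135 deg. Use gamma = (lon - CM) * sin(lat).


gamma = (-138 - -135) * sin(67) = -3 * 0.920505 = -2.762 degrees

-2.762 degrees


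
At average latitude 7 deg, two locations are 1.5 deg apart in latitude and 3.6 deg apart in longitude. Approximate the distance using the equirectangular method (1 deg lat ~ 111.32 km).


dlat_km = 1.5 * 111.32 = 166.98
dlon_km = 3.6 * 111.32 * cos(7) ≈ 397.765
dist = sqrt(166.98^2 + 397.765^2) ≈ 431.4 km

431.4 km


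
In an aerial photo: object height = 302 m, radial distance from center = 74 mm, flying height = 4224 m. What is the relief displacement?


d = h * r / H = 302 * 74 / 4224 = 5.29 mm

5.29 mm


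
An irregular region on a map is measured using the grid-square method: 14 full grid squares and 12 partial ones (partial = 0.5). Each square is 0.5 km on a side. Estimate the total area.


effective squares = 14 + 12 * 0.5 = 20.0
area = 20.0 * 0.25 = 5.0 km^2

5.0 km^2


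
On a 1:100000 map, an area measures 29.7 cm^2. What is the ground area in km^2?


ground_area = 29.7 * (100000/100)^2 = 29700000.0 m^2 = 29.7 km^2

29.7 km^2


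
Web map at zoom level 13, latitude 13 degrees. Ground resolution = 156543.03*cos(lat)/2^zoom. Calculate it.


res = 156543.03 * cos(13) / 2^13 = 156543.03 * 0.97437006 / 8192 = 18.62 m/pixel

18.62 m/pixel


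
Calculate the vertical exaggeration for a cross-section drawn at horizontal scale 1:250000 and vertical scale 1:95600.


VE = horizontal_scale / vertical_scale = 250000 / 95600 ≈ 2.6

2.6x


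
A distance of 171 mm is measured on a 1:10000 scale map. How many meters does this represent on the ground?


ground = 171 mm * 10000 / 1000 = 1710.0 m

1710.0 m


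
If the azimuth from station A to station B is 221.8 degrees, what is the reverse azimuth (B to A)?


back azimuth = (221.8 + 180) mod 360 = 41.8 degrees

41.8 degrees


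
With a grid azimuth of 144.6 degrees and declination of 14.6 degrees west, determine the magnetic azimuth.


magnetic azimuth = grid azimuth - declination (east +ve)
mag_az = 144.6 - -14.6 = 159.2 degrees

159.2 degrees


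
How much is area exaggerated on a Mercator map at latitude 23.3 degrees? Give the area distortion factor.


area_distortion = 1/cos^2(23.3) = 1.185

1.185


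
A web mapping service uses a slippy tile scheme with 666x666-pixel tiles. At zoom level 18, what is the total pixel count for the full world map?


tiles per axis = 2^18 = 262144
total tiles = 262144^2 = 68719476736
pixels per axis = 262144 * 666 = 174587904
total pixels = 174587904^2 = 30480936223113216

30480936223113216 pixels


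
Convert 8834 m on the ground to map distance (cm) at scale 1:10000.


map_cm = 8834 * 100 / 10000 = 88.34 cm

88.34 cm


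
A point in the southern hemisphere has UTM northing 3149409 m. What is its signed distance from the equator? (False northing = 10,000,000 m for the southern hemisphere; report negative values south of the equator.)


For southern: actual = 3149409 - 10000000 = -6850591 m

-6850591 m


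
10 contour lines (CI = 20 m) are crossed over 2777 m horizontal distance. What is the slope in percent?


elevation change = 10 * 20 = 200 m
slope = 200 / 2777 * 100 = 7.2%

7.2%


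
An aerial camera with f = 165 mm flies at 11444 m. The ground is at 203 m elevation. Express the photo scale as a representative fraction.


scale = f / (H - h) = 165 mm / 11241 m = 165 / 11241000 = 1:68127

1:68127


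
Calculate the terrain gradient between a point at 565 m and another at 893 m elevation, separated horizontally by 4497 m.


gradient = (893 - 565) / 4497 = 328 / 4497 = 0.0729

0.0729


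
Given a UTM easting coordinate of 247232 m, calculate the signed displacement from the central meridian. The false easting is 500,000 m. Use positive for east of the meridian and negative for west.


displacement = 247232 - 500000 = -252768 m

-252768 m


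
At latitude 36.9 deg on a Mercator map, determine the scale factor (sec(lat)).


SF = 1 / cos(36.9) = 1 / 0.799685 = 1.25

1.25


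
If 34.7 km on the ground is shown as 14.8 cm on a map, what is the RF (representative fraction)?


ground = 34.7 km = 3470000 cm; RF denominator = ground / map = 3470000 / 14.8 ≈ 234459; RF = 1:234459

1:234459


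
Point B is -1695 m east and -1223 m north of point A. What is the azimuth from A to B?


az = atan2(-1695, -1223) = -125.8 deg
adjusted to 0-360: 234.2 degrees

234.2 degrees


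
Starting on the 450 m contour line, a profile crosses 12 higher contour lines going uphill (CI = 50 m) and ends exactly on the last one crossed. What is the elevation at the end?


elevation = 450 + 12 * 50 = 1050 m

1050 m


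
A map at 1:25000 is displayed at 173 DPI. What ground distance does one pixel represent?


pixel_cm = 2.54 / 173 ≈ 0.014682 cm
ground = pixel_cm * 25000 / 100 = 2.54 * 25000 / (173 * 100) = 63500 / 17300 ≈ 3.67 m

3.67 m


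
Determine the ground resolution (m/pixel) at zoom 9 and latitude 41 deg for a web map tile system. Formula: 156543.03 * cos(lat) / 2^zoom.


res = 156543.03 * cos(41) / 2^9 = 156543.03 * 0.75470958 / 512 = 230.75 m/pixel

230.75 m/pixel


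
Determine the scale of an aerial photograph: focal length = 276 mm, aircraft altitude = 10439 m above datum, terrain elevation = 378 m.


scale = f / (H - h) = 276 mm / 10061 m = 276 / 10061000 = 1:36453

1:36453


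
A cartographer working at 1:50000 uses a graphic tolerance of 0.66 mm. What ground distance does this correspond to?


ground = 0.66 mm * 50000 / 1000 = 33.0 m

33.0 m


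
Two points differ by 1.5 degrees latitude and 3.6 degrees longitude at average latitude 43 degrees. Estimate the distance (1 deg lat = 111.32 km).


dlat_km = 1.5 * 111.32 = 166.98
dlon_km = 3.6 * 111.32 * cos(43) ≈ 293.091
dist = sqrt(166.98^2 + 293.091^2) ≈ 337.3 km

337.3 km


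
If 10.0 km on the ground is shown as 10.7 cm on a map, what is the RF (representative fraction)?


ground = 10.0 km = 1000000 cm; RF denominator = ground / map = 1000000 / 10.7 ≈ 93458; RF = 1:93458

1:93458


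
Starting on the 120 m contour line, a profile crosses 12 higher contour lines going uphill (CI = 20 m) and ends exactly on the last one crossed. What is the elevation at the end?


elevation = 120 + 12 * 20 = 360 m

360 m


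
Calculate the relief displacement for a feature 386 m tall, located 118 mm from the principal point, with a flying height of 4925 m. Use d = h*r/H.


d = h * r / H = 386 * 118 / 4925 = 9.25 mm

9.25 mm
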